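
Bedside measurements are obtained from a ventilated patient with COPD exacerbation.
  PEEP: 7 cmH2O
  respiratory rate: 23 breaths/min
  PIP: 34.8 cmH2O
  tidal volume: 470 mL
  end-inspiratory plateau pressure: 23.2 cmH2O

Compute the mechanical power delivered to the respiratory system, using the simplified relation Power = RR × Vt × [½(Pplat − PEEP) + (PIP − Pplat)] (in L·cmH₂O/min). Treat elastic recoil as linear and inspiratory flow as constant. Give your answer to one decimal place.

213.0

Per-breath work = Vt × [½(Pplat−PEEP) + (PIP−Pplat)] = 0.470 × [0.5×16.2 + 11.6] = 0.470 × 19.7 = 9.259 L·cmH2O.
Power = 23 × 9.259 = 212.96 L·cmH2O/min.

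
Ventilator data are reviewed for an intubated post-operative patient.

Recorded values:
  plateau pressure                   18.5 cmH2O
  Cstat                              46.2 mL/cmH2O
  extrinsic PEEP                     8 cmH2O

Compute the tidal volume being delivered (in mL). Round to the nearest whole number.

485

Vt = Cstat × (Pplat − PEEP) = 46.2 × (18.5 − 8) = 46.2 × 10.5 = 485.1 mL.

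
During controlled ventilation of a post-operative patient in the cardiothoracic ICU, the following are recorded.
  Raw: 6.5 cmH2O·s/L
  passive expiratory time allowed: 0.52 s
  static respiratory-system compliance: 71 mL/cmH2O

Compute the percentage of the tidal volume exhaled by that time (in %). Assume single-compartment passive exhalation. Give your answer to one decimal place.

τ = R × C = 6.5 × 71 mL/cmH2O = 6.5 × 0.071 L/cmH2O = 0.4615 s.
Passive exhalation: V(t)/V₀ = e^(−t/τ) = e^(−0.52/0.4615) = 0.3241.
Fraction exhaled = 1 − 0.3241 = 0.6759 → 67.59%.

67.6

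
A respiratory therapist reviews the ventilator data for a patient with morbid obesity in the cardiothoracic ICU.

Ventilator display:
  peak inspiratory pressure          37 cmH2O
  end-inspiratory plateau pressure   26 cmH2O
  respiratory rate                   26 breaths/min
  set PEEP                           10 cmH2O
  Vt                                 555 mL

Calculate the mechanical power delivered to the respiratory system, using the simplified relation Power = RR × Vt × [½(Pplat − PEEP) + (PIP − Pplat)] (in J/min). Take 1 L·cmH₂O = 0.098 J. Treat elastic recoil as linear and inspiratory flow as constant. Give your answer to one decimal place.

26.9

Per-breath work = Vt × [½(Pplat−PEEP) + (PIP−Pplat)] = 0.555 × [0.5×16.0 + 11.0] = 0.555 × 19.0 = 10.545 L·cmH2O.
Power = 26 × 10.545 = 274.17 L·cmH2O/min.
× 0.098 J/(L·cmH2O) → 26.869 J/min.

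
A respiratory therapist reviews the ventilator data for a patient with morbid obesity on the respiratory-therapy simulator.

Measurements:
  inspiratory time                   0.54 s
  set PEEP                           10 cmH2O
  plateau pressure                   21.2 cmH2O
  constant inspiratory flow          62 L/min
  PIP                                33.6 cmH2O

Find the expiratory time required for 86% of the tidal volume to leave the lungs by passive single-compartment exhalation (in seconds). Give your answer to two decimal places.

1.18

Flow: 62 L/min ÷ 60 = 1.0333 L/s.
Vt = flow × Ti = 1.0333 L/s × 0.54 s × 1000 mL/L = 557.98 mL.
R = (PIP − Pplat)/V̇ = (33.6 − 21.2) / 1.0333 = 12.4/1.0333 = 12.0 cmH2O·s/L.
C = Vt/(Pplat − PEEP) = 557.98 / (21.2 − 10) = 557.98/11.2 = 49.82 mL/cmH2O.
τ = R × C = 12.0 × 0.04982 L/cmH2O = 0.5978 s.
t = −τ·ln(1 − 0.86) = −0.5978·ln(0.14) = 1.175 s.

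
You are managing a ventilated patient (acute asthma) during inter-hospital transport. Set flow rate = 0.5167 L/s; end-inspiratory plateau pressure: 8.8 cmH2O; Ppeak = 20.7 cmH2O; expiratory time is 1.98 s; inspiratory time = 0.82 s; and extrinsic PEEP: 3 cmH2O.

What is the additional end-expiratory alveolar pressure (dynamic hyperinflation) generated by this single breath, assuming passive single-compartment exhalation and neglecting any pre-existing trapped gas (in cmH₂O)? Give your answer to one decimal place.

1.8

Vt = flow × Ti = 0.5167 L/s × 0.82 s × 1000 mL/L = 423.69 mL.
R = (PIP − Pplat)/V̇ = (20.7 − 8.8) / 0.5167 = 11.9/0.5167 = 23.031 cmH2O·s/L.
C = Vt/(Pplat − PEEP) = 423.69 / (8.8 − 3) = 423.69/5.8 = 73.05 mL/cmH2O.
τ = R × C = 23.031 × 0.07305 L/cmH2O = 1.682 s.
Fraction remaining = e^(−Te/τ) = e^(−1.98/1.682) = 0.3081; trapped volume = 423.69 × 0.3081 = 130.54 mL.
Additional alveolar pressure from trapping ≈ V_trapped / C = 130.54 / 73.05 = 1.787 cmH2O.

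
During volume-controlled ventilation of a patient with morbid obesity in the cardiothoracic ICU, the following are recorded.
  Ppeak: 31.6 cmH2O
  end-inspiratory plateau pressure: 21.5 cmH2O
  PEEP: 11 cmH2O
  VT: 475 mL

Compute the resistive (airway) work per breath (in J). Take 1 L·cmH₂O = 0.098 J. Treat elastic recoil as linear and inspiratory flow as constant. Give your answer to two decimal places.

0.47

With constant inspiratory flow the resistive pressure is constant at PIP − Pplat = 31.6 − 21.5 = 10.1 cmH2O, so resistive work = 10.1 × 0.475 = 4.798 L·cmH2O.
× 0.098 J/(L·cmH2O) → 0.4702 J.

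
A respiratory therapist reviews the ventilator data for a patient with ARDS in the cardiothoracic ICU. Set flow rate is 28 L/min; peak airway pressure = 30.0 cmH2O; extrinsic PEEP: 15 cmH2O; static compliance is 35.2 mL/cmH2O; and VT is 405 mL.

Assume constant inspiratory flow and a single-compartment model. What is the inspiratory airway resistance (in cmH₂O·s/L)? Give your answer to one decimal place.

Flow: 28 L/min ÷ 60 = 0.4667 L/s.
Equation of motion (constant flow): PIP = Vt/C + R·V̇ + PEEP.
R·V̇ = PIP − Vt/C − PEEP = 30.0 − 405/35.2 − 15 = 30.0 − 11.506 − 15 = 3.494 cmH2O.
R = 3.494 / 0.4667 = 7.487 cmH2O·s/L.

7.5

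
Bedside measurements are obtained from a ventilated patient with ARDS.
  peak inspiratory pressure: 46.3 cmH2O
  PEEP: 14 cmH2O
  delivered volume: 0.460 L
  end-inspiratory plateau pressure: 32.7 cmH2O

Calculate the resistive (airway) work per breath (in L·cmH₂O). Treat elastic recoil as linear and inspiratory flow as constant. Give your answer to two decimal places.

With constant inspiratory flow the resistive pressure is constant at PIP − Pplat = 46.3 − 32.7 = 13.6 cmH2O, so resistive work = 13.6 × 0.460 = 6.256 L·cmH2O.

6.26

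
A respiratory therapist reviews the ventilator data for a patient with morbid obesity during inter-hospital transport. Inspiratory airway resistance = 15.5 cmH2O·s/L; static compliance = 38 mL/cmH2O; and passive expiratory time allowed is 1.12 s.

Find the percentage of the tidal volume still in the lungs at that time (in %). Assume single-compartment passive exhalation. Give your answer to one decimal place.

14.9

τ = R × C = 15.5 × 38 mL/cmH2O = 15.5 × 0.038 L/cmH2O = 0.589 s.
Passive exhalation: V(t)/V₀ = e^(−t/τ) = e^(−1.12/0.589) = 0.1493.
Fraction remaining = 0.1493 → 14.93%.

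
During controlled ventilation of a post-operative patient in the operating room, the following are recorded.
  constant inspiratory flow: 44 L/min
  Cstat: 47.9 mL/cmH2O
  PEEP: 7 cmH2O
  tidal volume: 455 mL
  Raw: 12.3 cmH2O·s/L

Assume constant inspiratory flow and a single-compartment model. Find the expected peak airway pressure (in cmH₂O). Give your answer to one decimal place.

25.5

Flow: 44 L/min ÷ 60 = 0.7333 L/s.
Equation of motion (constant flow): PIP = Vt/C + R·V̇ + PEEP.
PIP = 455/47.9 + 12.3×0.7333 + 7 = 9.499 + 9.02 + 7 = 25.519 cmH2O.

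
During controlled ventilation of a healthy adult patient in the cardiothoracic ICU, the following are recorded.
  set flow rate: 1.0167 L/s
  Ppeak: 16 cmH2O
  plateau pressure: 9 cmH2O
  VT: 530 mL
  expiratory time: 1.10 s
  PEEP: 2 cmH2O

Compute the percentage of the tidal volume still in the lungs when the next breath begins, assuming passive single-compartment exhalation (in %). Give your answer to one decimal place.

12.1

R = (PIP − Pplat)/V̇ = (16 − 9) / 1.0167 = 7.0/1.0167 = 6.885 cmH2O·s/L.
C = Vt/(Pplat − PEEP) = 530.0 / (9 − 2) = 530.0/7.0 = 75.714 mL/cmH2O.
τ = R × C = 6.885 × 0.07571 L/cmH2O = 0.5213 s.
Fraction remaining at end-expiration = e^(−Te/τ) = e^(−1.10/0.5213) = 0.1212 → 12.12%.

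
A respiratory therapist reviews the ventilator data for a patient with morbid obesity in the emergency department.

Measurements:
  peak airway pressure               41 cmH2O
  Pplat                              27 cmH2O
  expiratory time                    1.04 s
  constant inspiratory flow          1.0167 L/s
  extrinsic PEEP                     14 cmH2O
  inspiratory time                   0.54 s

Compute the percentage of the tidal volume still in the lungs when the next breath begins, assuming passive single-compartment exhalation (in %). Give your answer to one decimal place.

Vt = flow × Ti = 1.0167 L/s × 0.54 s × 1000 mL/L = 549.02 mL.
R = (PIP − Pplat)/V̇ = (41 − 27) / 1.0167 = 14.0/1.0167 = 13.77 cmH2O·s/L.
C = Vt/(Pplat − PEEP) = 549.02 / (27 − 14) = 549.02/13.0 = 42.232 mL/cmH2O.
τ = R × C = 13.77 × 0.04223 L/cmH2O = 0.5815 s.
Fraction remaining at end-expiration = e^(−Te/τ) = e^(−1.04/0.5815) = 0.1672 → 16.72%.

16.7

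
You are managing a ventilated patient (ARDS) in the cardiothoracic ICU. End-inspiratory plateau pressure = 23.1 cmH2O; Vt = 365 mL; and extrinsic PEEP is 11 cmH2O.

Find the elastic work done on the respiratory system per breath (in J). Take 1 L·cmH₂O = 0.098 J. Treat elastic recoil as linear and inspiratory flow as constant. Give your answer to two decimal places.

Elastic work ≈ ½ × (Pplat − PEEP) × Vt = 0.5 × (23.1 − 11) × 0.365 L = 0.5 × 12.1 × 0.365 = 2.208 L·cmH2O.
× 0.098 J/(L·cmH2O) → 0.2164 J.

0.22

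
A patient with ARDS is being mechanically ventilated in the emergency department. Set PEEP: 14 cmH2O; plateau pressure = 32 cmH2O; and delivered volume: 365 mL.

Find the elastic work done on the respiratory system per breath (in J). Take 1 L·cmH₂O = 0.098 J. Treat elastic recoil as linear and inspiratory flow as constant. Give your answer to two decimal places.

0.32

Elastic work ≈ ½ × (Pplat − PEEP) × Vt = 0.5 × (32 − 14) × 0.365 L = 0.5 × 18.0 × 0.365 = 3.285 L·cmH2O.
× 0.098 J/(L·cmH2O) → 0.3219 J.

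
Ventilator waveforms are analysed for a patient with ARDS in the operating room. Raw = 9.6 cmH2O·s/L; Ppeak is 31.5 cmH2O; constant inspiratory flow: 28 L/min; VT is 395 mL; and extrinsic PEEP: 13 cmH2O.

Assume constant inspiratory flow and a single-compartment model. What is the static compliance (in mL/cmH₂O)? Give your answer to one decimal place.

28.2

Flow: 28 L/min ÷ 60 = 0.4667 L/s.
Equation of motion (constant flow): PIP = Vt/C + R·V̇ + PEEP.
Vt/C = PIP − R·V̇ − PEEP = 31.5 − 9.6×0.4667 − 13 = 31.5 − 4.48 − 13 = 14.02 cmH2O.
C = Vt / 14.02 = 395 / 14.02 = 28.174 mL/cmH2O.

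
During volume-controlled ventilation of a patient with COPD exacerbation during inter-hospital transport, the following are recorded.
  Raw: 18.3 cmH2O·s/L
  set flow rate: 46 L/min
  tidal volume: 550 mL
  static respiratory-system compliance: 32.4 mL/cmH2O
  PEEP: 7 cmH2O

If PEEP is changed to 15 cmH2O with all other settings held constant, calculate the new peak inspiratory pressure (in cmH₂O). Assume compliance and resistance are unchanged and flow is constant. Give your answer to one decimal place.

Flow: 46 L/min ÷ 60 = 0.7667 L/s.
PIP = Vt/C + R·V̇ + PEEP (constant-flow equation of motion).
Only the baseline term changes: ΔPIP = ΔPEEP = 15 − 7 = 8.0 cmH2O.
Original PIP = 550/32.4 + 18.3×0.7667 + 7 = 38.006 cmH2O; new PIP = 38.006 + (8.0) = 46.006 cmH2O.

46.0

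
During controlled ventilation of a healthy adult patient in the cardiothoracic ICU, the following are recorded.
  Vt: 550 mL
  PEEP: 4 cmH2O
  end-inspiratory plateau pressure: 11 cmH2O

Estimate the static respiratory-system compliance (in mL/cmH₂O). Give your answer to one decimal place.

Cstat = Vt / (Pplat − PEEP) = 550 / (11 − 4) = 550 / 7.0 = 78.571 mL/cmH2O.

78.6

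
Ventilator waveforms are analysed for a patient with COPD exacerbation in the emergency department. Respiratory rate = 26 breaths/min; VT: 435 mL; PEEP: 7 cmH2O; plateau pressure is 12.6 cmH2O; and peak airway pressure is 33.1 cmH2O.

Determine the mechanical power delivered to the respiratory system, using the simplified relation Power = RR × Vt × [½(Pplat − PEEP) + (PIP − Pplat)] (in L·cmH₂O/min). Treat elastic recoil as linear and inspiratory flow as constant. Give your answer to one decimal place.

Per-breath work = Vt × [½(Pplat−PEEP) + (PIP−Pplat)] = 0.435 × [0.5×5.6 + 20.5] = 0.435 × 23.3 = 10.136 L·cmH2O.
Power = 26 × 10.136 = 263.54 L·cmH2O/min.

263.5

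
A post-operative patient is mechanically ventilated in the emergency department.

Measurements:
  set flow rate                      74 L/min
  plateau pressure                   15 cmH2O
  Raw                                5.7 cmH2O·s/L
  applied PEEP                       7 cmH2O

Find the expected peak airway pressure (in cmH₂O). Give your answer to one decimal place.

Flow: 74 L/min ÷ 60 = 1.2333 L/s.
PIP = Pplat + Raw × flow = 15 + 5.7 × 1.2333 = 15 + 7.03 = 22.03 cmH2O.

22.0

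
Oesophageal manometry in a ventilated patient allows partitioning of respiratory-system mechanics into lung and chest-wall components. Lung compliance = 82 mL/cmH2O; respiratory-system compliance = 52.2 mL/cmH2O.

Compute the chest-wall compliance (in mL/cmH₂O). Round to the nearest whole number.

1/Ccw = 1/Crs − 1/CL.
1/Ccw = 1/52.2 − 1/82 = 0.006962.
Ccw = 143.64 mL/cmH2O.

144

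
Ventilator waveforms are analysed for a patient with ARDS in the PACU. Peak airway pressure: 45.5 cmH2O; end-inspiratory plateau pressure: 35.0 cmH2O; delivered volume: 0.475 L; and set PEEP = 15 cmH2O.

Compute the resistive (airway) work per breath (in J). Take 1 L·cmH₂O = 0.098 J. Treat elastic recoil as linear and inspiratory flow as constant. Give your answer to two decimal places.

With constant inspiratory flow the resistive pressure is constant at PIP − Pplat = 45.5 − 35.0 = 10.5 cmH2O, so resistive work = 10.5 × 0.475 = 4.988 L·cmH2O.
× 0.098 J/(L·cmH2O) → 0.4888 J.

0.49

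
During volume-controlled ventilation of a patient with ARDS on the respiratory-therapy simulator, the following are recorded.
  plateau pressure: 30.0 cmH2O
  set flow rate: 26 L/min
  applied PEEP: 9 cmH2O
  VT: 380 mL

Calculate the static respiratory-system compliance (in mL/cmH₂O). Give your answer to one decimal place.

18.1

Cstat = Vt / (Pplat − PEEP) = 380 / (30.0 − 9) = 380 / 21.0 = 18.095 mL/cmH2O.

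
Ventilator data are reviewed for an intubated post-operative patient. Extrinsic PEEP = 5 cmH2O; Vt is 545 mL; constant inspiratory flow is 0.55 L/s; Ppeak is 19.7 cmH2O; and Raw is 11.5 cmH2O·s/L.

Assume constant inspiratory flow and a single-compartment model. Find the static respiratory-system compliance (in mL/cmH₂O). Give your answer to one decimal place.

65.1

Equation of motion (constant flow): PIP = Vt/C + R·V̇ + PEEP.
Vt/C = PIP − R·V̇ − PEEP = 19.7 − 11.5×0.55 − 5 = 19.7 − 6.325 − 5 = 8.375 cmH2O.
C = Vt / 8.375 = 545 / 8.375 = 65.075 mL/cmH2O.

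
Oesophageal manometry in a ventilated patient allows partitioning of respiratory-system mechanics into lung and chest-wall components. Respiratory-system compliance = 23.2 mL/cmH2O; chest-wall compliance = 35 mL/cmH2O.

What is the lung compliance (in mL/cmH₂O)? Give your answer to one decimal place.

68.8

1/CL = 1/Crs − 1/Ccw.
1/CL = 1/23.2 − 1/35 = 0.01453.
CL = 68.823 mL/cmH2O.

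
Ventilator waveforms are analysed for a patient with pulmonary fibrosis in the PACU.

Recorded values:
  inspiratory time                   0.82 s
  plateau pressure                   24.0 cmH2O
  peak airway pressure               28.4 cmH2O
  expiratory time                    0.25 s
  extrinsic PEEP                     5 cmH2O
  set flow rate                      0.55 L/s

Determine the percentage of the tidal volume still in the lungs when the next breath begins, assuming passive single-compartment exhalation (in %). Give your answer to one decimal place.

26.8

Vt = flow × Ti = 0.55 L/s × 0.82 s × 1000 mL/L = 451.0 mL.
R = (PIP − Pplat)/V̇ = (28.4 − 24.0) / 0.55 = 4.4/0.55 = 8.0 cmH2O·s/L.
C = Vt/(Pplat − PEEP) = 451.0 / (24.0 − 5) = 451.0/19.0 = 23.737 mL/cmH2O.
τ = R × C = 8.0 × 0.02374 L/cmH2O = 0.1899 s.
Fraction remaining at end-expiration = e^(−Te/τ) = e^(−0.25/0.1899) = 0.2681 → 26.81%.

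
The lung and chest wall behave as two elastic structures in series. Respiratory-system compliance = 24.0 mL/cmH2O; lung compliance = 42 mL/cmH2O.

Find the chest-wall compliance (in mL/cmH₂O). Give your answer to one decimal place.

1/Ccw = 1/Crs − 1/CL.
1/Ccw = 1/24.0 − 1/42 = 0.01786.
Ccw = 55.991 mL/cmH2O.

56.0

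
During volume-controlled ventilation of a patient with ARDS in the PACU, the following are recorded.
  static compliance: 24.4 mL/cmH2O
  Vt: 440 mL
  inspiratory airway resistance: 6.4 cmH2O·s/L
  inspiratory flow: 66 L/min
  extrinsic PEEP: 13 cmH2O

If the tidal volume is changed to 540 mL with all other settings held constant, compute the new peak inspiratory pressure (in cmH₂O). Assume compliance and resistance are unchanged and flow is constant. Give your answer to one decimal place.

Flow: 66 L/min ÷ 60 = 1.1 L/s.
PIP = Vt/C + R·V̇ + PEEP (constant-flow equation of motion).
Only the elastic term changes: ΔPIP = ΔVt / C = (540 − 440) / 24.4 = 4.098 cmH2O.
Original PIP = 440/24.4 + 6.4×1.1 + 13 = 38.073 cmH2O; new PIP = 38.073 + (4.098) = 42.171 cmH2O.

42.2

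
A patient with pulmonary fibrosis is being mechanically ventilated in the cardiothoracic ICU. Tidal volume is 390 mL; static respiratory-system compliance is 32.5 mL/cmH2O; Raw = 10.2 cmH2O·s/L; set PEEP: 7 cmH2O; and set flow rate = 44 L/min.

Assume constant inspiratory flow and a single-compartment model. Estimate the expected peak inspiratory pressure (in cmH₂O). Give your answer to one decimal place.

26.5

Flow: 44 L/min ÷ 60 = 0.7333 L/s.
Equation of motion (constant flow): PIP = Vt/C + R·V̇ + PEEP.
PIP = 390/32.5 + 10.2×0.7333 + 7 = 12.0 + 7.48 + 7 = 26.48 cmH2O.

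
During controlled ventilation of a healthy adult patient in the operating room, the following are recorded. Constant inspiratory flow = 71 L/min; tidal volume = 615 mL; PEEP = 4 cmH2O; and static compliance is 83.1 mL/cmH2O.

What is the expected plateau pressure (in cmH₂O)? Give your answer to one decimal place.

11.4

Pplat = PEEP + Vt / Cstat = 4 + 615 / 83.1 = 4 + 7.401 = 11.401 cmH2O.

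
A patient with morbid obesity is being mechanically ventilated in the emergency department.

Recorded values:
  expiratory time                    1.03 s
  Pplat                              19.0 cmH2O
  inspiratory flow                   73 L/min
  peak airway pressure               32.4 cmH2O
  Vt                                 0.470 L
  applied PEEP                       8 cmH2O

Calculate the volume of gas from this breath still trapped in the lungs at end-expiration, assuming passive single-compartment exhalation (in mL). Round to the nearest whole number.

53

Flow: 73 L/min ÷ 60 = 1.2167 L/s.
R = (PIP − Pplat)/V̇ = (32.4 − 19.0) / 1.2167 = 13.4/1.2167 = 11.013 cmH2O·s/L.
C = Vt/(Pplat − PEEP) = 470.0 / (19.0 − 8) = 470.0/11.0 = 42.727 mL/cmH2O.
τ = R × C = 11.013 × 0.04273 L/cmH2O = 0.4706 s.
Fraction remaining = e^(−Te/τ) = e^(−1.03/0.4706) = 0.1121.
Trapped volume = 470.0 × 0.1121 = 52.687 mL.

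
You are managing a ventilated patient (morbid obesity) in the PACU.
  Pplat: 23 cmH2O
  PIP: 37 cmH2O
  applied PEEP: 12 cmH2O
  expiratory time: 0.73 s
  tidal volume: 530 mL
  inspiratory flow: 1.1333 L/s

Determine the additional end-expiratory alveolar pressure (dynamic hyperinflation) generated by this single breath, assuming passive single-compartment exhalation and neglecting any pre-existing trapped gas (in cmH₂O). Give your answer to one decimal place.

R = (PIP − Pplat)/V̇ = (37 − 23) / 1.1333 = 14.0/1.1333 = 12.353 cmH2O·s/L.
C = Vt/(Pplat − PEEP) = 530.0 / (23 − 12) = 530.0/11.0 = 48.182 mL/cmH2O.
τ = R × C = 12.353 × 0.04818 L/cmH2O = 0.5952 s.
Fraction remaining = e^(−Te/τ) = e^(−0.73/0.5952) = 0.2933; trapped volume = 530.0 × 0.2933 = 155.45 mL.
Additional alveolar pressure from trapping ≈ V_trapped / C = 155.45 / 48.182 = 3.226 cmH2O.

3.2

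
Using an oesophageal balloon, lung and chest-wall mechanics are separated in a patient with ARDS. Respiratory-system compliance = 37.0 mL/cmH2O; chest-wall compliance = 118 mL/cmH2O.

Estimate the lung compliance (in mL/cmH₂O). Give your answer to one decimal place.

53.9

1/CL = 1/Crs − 1/Ccw.
1/CL = 1/37.0 − 1/118 = 0.01855.
CL = 53.908 mL/cmH2O.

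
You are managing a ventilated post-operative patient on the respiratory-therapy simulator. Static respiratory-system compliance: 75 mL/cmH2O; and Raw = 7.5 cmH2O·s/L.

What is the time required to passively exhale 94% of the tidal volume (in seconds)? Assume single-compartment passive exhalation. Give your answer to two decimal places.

1.58

τ = R × C = 7.5 × 75 mL/cmH2O = 7.5 × 0.075 L/cmH2O = 0.5625 s.
Exhaled fraction f = 1 − e^(−t/τ) → t = −τ·ln(1 − f) = −0.5625·ln(0.06) = 1.583 s.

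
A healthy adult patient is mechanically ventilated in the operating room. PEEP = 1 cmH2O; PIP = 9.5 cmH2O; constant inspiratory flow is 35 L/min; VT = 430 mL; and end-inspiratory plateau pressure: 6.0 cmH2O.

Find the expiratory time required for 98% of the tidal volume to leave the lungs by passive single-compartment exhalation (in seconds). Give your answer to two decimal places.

2.02

Flow: 35 L/min ÷ 60 = 0.5833 L/s.
R = (PIP − Pplat)/V̇ = (9.5 − 6.0) / 0.5833 = 3.5/0.5833 = 6.0 cmH2O·s/L.
C = Vt/(Pplat − PEEP) = 430.0 / (6.0 − 1) = 430.0/5.0 = 86.0 mL/cmH2O.
τ = R × C = 6.0 × 0.086 L/cmH2O = 0.516 s.
t = −τ·ln(1 − 0.98) = −0.516·ln(0.02) = 2.019 s.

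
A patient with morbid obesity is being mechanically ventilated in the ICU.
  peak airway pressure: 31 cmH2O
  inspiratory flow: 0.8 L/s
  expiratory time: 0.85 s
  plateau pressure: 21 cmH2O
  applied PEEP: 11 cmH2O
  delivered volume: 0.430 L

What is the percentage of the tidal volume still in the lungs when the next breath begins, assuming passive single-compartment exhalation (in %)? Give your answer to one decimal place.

R = (PIP − Pplat)/V̇ = (31 − 21) / 0.8 = 10.0/0.8 = 12.5 cmH2O·s/L.
C = Vt/(Pplat − PEEP) = 430.0 / (21 − 11) = 430.0/10.0 = 43.0 mL/cmH2O.
τ = R × C = 12.5 × 0.043 L/cmH2O = 0.5375 s.
Fraction remaining at end-expiration = e^(−Te/τ) = e^(−0.85/0.5375) = 0.2057 → 20.57%.

20.6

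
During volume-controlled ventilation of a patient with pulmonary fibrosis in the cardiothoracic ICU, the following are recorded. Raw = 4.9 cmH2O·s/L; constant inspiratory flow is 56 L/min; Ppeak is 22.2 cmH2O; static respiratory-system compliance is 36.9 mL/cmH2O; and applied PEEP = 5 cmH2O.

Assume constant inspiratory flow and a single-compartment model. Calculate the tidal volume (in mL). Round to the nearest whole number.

466

Flow: 56 L/min ÷ 60 = 0.9333 L/s.
Equation of motion (constant flow): PIP = Vt/C + R·V̇ + PEEP.
Vt/C = PIP − R·V̇ − PEEP = 22.2 − 4.573 − 5 = 12.627 cmH2O.
Vt = C × 12.627 = 36.9 × 12.627 = 465.94 mL.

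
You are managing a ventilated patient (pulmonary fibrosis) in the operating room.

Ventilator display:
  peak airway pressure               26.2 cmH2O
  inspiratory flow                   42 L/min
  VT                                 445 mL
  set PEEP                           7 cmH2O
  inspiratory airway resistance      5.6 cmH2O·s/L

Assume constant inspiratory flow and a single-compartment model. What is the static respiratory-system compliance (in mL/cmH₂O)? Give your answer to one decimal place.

Flow: 42 L/min ÷ 60 = 0.7 L/s.
Equation of motion (constant flow): PIP = Vt/C + R·V̇ + PEEP.
Vt/C = PIP − R·V̇ − PEEP = 26.2 − 5.6×0.7 − 7 = 26.2 − 3.92 − 7 = 15.28 cmH2O.
C = Vt / 15.28 = 445 / 15.28 = 29.123 mL/cmH2O.

29.1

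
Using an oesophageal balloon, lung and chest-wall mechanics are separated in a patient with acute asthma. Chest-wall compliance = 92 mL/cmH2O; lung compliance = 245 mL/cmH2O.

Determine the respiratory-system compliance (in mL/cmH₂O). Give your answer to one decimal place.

Lung and chest wall are elastances in series: 1/Crs = 1/CL + 1/Ccw.
1/Crs = 1/245 + 1/92 = 0.01495.
Crs = 66.89 mL/cmH2O.

66.9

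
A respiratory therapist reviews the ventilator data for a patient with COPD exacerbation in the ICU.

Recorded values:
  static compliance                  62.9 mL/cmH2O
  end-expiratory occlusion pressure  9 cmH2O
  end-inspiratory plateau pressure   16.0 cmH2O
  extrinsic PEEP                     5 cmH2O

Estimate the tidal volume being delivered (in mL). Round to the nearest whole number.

End-expiratory occlusion gives total PEEP = 9 cmH2O (intrinsic PEEP = 9 − 5 = 4). Use total PEEP for the elastic gradient.
Vt = Cstat × (Pplat − PEEPtotal) = 62.9 × (16.0 − 9) = 62.9 × 7.0 = 440.3 mL.

440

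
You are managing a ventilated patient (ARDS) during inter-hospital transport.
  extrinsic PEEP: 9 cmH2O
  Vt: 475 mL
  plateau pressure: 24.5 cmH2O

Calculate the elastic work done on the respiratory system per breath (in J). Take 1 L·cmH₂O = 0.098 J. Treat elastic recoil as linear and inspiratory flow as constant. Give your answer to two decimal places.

Elastic work ≈ ½ × (Pplat − PEEP) × Vt = 0.5 × (24.5 − 9) × 0.475 L = 0.5 × 15.5 × 0.475 = 3.681 L·cmH2O.
× 0.098 J/(L·cmH2O) → 0.3607 J.

0.36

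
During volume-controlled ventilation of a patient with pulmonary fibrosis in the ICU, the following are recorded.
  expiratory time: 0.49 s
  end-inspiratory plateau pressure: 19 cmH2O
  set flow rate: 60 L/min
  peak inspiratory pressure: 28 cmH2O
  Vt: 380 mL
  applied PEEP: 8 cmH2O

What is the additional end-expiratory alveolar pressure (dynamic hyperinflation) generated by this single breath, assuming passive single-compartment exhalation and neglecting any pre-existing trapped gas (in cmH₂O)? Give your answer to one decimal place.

Flow: 60 L/min ÷ 60 = 1 L/s.
R = (PIP − Pplat)/V̇ = (28 − 19) / 1 = 9.0/1 = 9.0 cmH2O·s/L.
C = Vt/(Pplat − PEEP) = 380.0 / (19 − 8) = 380.0/11.0 = 34.545 mL/cmH2O.
τ = R × C = 9.0 × 0.03455 L/cmH2O = 0.311 s.
Fraction remaining = e^(−Te/τ) = e^(−0.49/0.311) = 0.2069; trapped volume = 380.0 × 0.2069 = 78.622 mL.
Additional alveolar pressure from trapping ≈ V_trapped / C = 78.622 / 34.545 = 2.276 cmH2O.

2.3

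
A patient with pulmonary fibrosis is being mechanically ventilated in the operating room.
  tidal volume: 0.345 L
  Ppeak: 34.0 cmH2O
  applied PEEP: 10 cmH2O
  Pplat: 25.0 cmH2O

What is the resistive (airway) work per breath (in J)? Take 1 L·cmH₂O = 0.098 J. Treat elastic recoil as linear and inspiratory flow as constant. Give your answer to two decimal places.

With constant inspiratory flow the resistive pressure is constant at PIP − Pplat = 34.0 − 25.0 = 9.0 cmH2O, so resistive work = 9.0 × 0.345 = 3.105 L·cmH2O.
× 0.098 J/(L·cmH2O) → 0.3043 J.

0.30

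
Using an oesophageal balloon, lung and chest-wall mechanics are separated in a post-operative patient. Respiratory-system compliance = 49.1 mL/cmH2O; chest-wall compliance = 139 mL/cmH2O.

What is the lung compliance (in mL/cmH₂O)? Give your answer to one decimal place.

75.9

1/CL = 1/Crs − 1/Ccw.
1/CL = 1/49.1 − 1/139 = 0.01317.
CL = 75.93 mL/cmH2O.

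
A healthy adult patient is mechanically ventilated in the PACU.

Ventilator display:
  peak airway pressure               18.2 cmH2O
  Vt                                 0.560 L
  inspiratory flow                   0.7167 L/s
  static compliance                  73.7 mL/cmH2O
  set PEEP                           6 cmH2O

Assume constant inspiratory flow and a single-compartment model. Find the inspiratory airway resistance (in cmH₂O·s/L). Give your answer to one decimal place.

6.4

Equation of motion (constant flow): PIP = Vt/C + R·V̇ + PEEP.
R·V̇ = PIP − Vt/C − PEEP = 18.2 − 560/73.7 − 6 = 18.2 − 7.598 − 6 = 4.602 cmH2O.
R = 4.602 / 0.7167 = 6.421 cmH2O·s/L.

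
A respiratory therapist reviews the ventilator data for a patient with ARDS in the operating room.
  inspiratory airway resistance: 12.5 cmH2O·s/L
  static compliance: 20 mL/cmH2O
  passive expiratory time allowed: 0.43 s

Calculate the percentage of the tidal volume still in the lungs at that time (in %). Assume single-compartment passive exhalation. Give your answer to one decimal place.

17.9

τ = R × C = 12.5 × 20 mL/cmH2O = 12.5 × 0.020 L/cmH2O = 0.25 s.
Passive exhalation: V(t)/V₀ = e^(−t/τ) = e^(−0.43/0.25) = 0.1791.
Fraction remaining = 0.1791 → 17.91%.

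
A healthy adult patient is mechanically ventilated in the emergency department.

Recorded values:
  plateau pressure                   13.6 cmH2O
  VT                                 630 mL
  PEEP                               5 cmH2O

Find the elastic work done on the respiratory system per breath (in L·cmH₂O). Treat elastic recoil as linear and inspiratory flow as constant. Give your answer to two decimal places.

Elastic work ≈ ½ × (Pplat − PEEP) × Vt = 0.5 × (13.6 − 5) × 0.630 L = 0.5 × 8.6 × 0.630 = 2.709 L·cmH2O.

2.71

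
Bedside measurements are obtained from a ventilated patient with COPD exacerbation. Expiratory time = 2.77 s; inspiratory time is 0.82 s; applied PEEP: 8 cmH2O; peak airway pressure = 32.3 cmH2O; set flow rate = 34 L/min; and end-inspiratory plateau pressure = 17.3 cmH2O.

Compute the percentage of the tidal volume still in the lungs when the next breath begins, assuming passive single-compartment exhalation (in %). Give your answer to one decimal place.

Flow: 34 L/min ÷ 60 = 0.5667 L/s.
Vt = flow × Ti = 0.5667 L/s × 0.82 s × 1000 mL/L = 464.69 mL.
R = (PIP − Pplat)/V̇ = (32.3 − 17.3) / 0.5667 = 15.0/0.5667 = 26.469 cmH2O·s/L.
C = Vt/(Pplat − PEEP) = 464.69 / (17.3 − 8) = 464.69/9.3 = 49.967 mL/cmH2O.
τ = R × C = 26.469 × 0.04997 L/cmH2O = 1.323 s.
Fraction remaining at end-expiration = e^(−Te/τ) = e^(−2.77/1.323) = 0.1232 → 12.32%.

12.3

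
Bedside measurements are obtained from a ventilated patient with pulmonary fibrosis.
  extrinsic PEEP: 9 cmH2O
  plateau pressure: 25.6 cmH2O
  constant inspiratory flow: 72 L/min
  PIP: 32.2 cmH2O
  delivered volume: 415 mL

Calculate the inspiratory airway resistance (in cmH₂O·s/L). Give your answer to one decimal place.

Flow: 72 L/min ÷ 60 = 1.2 L/s.
Raw = (PIP − Pplat) / flow = (32.2 − 25.6) / 1.2 = 6.6 / 1.2 = 5.5 cmH2O·s/L.

5.5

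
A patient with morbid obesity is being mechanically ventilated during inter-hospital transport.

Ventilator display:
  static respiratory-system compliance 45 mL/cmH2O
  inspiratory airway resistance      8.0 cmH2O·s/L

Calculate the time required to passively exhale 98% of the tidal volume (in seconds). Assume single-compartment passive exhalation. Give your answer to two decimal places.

τ = R × C = 8.0 × 45 mL/cmH2O = 8.0 × 0.045 L/cmH2O = 0.36 s.
Exhaled fraction f = 1 − e^(−t/τ) → t = −τ·ln(1 − f) = −0.36·ln(0.02) = 1.408 s.

1.41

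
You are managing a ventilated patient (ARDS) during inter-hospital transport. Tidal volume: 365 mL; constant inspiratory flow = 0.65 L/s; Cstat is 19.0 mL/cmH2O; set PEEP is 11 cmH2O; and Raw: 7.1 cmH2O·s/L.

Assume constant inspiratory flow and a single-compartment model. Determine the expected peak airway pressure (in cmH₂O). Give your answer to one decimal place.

Equation of motion (constant flow): PIP = Vt/C + R·V̇ + PEEP.
PIP = 365/19.0 + 7.1×0.65 + 11 = 19.211 + 4.615 + 11 = 34.826 cmH2O.

34.8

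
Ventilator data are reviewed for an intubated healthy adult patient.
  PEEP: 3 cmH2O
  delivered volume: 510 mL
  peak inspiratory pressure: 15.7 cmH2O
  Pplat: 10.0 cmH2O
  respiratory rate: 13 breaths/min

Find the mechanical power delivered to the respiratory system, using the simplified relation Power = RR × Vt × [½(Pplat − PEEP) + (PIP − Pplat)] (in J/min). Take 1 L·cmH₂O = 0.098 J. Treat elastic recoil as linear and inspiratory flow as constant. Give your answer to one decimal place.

Per-breath work = Vt × [½(Pplat−PEEP) + (PIP−Pplat)] = 0.510 × [0.5×7.0 + 5.7] = 0.510 × 9.2 = 4.692 L·cmH2O.
Power = 13 × 4.692 = 60.996 L·cmH2O/min.
× 0.098 J/(L·cmH2O) → 5.978 J/min.

6.0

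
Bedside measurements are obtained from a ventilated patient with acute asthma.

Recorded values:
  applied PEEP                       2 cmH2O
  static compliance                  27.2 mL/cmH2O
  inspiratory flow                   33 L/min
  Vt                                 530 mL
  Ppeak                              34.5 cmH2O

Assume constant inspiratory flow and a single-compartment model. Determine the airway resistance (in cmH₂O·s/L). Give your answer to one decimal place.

Flow: 33 L/min ÷ 60 = 0.55 L/s.
Equation of motion (constant flow): PIP = Vt/C + R·V̇ + PEEP.
R·V̇ = PIP − Vt/C − PEEP = 34.5 − 530/27.2 − 2 = 34.5 − 19.485 − 2 = 13.015 cmH2O.
R = 13.015 / 0.55 = 23.664 cmH2O·s/L.

23.7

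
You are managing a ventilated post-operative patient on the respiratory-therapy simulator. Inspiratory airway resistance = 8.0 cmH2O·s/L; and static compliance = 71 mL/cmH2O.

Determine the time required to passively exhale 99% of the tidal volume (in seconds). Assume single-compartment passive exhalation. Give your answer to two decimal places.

τ = R × C = 8.0 × 71 mL/cmH2O = 8.0 × 0.071 L/cmH2O = 0.568 s.
Exhaled fraction f = 1 − e^(−t/τ) → t = −τ·ln(1 − f) = −0.568·ln(0.01) = 2.616 s.

2.62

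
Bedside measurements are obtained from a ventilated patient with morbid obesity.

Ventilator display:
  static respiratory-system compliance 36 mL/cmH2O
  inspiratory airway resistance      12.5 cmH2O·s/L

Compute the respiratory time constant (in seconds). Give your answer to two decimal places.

0.45

τ = R × C = 12.5 × 36 mL/cmH2O = 12.5 × 0.036 L/cmH2O = 0.45 s.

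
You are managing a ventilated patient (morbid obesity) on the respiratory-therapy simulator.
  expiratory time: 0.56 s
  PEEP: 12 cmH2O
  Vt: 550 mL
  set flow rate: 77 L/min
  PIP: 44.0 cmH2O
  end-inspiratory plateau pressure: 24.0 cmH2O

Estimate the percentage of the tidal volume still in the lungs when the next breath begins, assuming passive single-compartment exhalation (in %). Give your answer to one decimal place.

45.7

Flow: 77 L/min ÷ 60 = 1.2833 L/s.
R = (PIP − Pplat)/V̇ = (44.0 − 24.0) / 1.2833 = 20.0/1.2833 = 15.585 cmH2O·s/L.
C = Vt/(Pplat − PEEP) = 550.0 / (24.0 − 12) = 550.0/12.0 = 45.833 mL/cmH2O.
τ = R × C = 15.585 × 0.04583 L/cmH2O = 0.7143 s.
Fraction remaining at end-expiration = e^(−Te/τ) = e^(−0.56/0.7143) = 0.4566 → 45.66%.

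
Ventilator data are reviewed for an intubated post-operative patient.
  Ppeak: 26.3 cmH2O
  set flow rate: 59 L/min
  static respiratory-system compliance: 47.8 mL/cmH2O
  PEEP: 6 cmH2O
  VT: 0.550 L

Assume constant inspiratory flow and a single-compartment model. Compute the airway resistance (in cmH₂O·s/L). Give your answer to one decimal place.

Flow: 59 L/min ÷ 60 = 0.9833 L/s.
Equation of motion (constant flow): PIP = Vt/C + R·V̇ + PEEP.
R·V̇ = PIP − Vt/C − PEEP = 26.3 − 550/47.8 − 6 = 26.3 − 11.506 − 6 = 8.794 cmH2O.
R = 8.794 / 0.9833 = 8.943 cmH2O·s/L.

8.9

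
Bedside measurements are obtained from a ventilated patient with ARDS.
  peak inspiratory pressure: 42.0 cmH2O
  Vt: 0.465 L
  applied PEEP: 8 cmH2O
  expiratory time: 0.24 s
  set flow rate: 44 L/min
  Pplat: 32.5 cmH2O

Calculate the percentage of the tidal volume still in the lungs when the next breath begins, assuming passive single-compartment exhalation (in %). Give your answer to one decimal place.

37.7

Flow: 44 L/min ÷ 60 = 0.7333 L/s.
R = (PIP − Pplat)/V̇ = (42.0 − 32.5) / 0.7333 = 9.5/0.7333 = 12.955 cmH2O·s/L.
C = Vt/(Pplat − PEEP) = 465.0 / (32.5 − 8) = 465.0/24.5 = 18.98 mL/cmH2O.
τ = R × C = 12.955 × 0.01898 L/cmH2O = 0.2459 s.
Fraction remaining at end-expiration = e^(−Te/τ) = e^(−0.24/0.2459) = 0.3768 → 37.68%.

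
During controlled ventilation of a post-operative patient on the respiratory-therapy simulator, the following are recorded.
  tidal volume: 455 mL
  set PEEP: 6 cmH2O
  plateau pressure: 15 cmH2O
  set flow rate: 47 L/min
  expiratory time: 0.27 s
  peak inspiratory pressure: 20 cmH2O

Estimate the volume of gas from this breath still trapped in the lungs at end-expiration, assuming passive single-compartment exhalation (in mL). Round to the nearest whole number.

197

Flow: 47 L/min ÷ 60 = 0.7833 L/s.
R = (PIP − Pplat)/V̇ = (20 − 15) / 0.7833 = 5.0/0.7833 = 6.383 cmH2O·s/L.
C = Vt/(Pplat − PEEP) = 455.0 / (15 − 6) = 455.0/9.0 = 50.556 mL/cmH2O.
τ = R × C = 6.383 × 0.05056 L/cmH2O = 0.3227 s.
Fraction remaining = e^(−Te/τ) = e^(−0.27/0.3227) = 0.4331.
Trapped volume = 455.0 × 0.4331 = 197.06 mL.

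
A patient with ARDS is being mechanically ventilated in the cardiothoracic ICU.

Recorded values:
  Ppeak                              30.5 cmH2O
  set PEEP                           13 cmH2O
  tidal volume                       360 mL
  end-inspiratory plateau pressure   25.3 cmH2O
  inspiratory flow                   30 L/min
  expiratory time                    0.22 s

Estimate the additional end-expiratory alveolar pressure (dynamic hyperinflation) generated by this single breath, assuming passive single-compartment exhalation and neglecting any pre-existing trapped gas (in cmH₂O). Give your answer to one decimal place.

6.0

Flow: 30 L/min ÷ 60 = 0.5 L/s.
R = (PIP − Pplat)/V̇ = (30.5 − 25.3) / 0.5 = 5.2/0.5 = 10.4 cmH2O·s/L.
C = Vt/(Pplat − PEEP) = 360.0 / (25.3 − 13) = 360.0/12.3 = 29.268 mL/cmH2O.
τ = R × C = 10.4 × 0.02927 L/cmH2O = 0.3044 s.
Fraction remaining = e^(−Te/τ) = e^(−0.22/0.3044) = 0.4854; trapped volume = 360.0 × 0.4854 = 174.74 mL.
Additional alveolar pressure from trapping ≈ V_trapped / C = 174.74 / 29.268 = 5.97 cmH2O.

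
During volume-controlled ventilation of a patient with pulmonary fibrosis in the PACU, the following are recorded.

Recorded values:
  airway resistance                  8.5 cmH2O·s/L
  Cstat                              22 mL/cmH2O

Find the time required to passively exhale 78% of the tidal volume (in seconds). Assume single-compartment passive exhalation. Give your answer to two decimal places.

τ = R × C = 8.5 × 22 mL/cmH2O = 8.5 × 0.022 L/cmH2O = 0.187 s.
Exhaled fraction f = 1 − e^(−t/τ) → t = −τ·ln(1 − f) = −0.187·ln(0.22) = 0.2831 s.

0.28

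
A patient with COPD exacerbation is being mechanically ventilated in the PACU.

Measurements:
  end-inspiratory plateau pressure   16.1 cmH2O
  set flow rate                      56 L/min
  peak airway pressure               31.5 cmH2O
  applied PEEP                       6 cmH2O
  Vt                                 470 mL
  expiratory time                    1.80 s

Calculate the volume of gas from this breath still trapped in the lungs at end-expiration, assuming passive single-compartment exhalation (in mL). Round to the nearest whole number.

Flow: 56 L/min ÷ 60 = 0.9333 L/s.
R = (PIP − Pplat)/V̇ = (31.5 − 16.1) / 0.9333 = 15.4/0.9333 = 16.501 cmH2O·s/L.
C = Vt/(Pplat − PEEP) = 470.0 / (16.1 − 6) = 470.0/10.1 = 46.535 mL/cmH2O.
τ = R × C = 16.501 × 0.04654 L/cmH2O = 0.768 s.
Fraction remaining = e^(−Te/τ) = e^(−1.80/0.768) = 0.09597.
Trapped volume = 470.0 × 0.09597 = 45.106 mL.

45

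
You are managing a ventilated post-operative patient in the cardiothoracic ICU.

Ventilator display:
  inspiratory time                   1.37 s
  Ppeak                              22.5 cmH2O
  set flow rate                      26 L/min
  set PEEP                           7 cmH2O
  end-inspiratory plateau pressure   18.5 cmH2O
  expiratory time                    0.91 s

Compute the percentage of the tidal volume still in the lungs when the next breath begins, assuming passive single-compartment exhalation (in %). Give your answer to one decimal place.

Flow: 26 L/min ÷ 60 = 0.4333 L/s.
Vt = flow × Ti = 0.4333 L/s × 1.37 s × 1000 mL/L = 593.62 mL.
R = (PIP − Pplat)/V̇ = (22.5 − 18.5) / 0.4333 = 4.0/0.4333 = 9.231 cmH2O·s/L.
C = Vt/(Pplat − PEEP) = 593.62 / (18.5 − 7) = 593.62/11.5 = 51.619 mL/cmH2O.
τ = R × C = 9.231 × 0.05162 L/cmH2O = 0.4765 s.
Fraction remaining at end-expiration = e^(−Te/τ) = e^(−0.91/0.4765) = 0.1481 → 14.81%.

14.8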